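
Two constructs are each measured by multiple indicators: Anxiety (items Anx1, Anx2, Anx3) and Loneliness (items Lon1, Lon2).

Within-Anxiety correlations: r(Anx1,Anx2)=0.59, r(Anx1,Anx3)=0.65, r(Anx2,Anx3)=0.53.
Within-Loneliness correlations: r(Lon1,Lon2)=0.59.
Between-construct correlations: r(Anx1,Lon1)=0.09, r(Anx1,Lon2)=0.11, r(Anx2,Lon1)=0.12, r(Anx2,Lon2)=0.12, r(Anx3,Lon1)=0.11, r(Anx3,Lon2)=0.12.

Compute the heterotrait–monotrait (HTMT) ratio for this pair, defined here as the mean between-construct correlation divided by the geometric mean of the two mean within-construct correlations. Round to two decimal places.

0.19

Mean heterotrait r = 0.67/6 = 0.1117.
Mean within-Anx = 1.77/3 = 0.5900; mean within-Lon = 0.59/1 = 0.5900.
Geometric mean = √(0.5900 × 0.5900) = 0.5900.
HTMT = 0.1117 / 0.5900 = 0.19.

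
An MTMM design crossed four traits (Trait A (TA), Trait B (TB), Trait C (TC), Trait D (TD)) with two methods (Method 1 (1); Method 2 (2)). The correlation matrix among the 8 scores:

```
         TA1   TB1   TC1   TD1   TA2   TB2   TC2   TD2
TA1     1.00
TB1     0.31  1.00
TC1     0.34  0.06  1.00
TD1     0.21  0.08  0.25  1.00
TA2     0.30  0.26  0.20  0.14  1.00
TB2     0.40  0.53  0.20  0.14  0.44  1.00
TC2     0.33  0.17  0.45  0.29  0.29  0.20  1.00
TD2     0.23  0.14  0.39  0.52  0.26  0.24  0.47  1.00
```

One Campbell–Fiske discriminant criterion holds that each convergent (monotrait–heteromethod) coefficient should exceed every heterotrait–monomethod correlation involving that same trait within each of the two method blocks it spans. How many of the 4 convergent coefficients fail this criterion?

Convergent coefficients and their comparison sets:
TA (methods 1·2): 0.30 vs {0.31, 0.44, 0.34, 0.29, 0.21, 0.26} → fail.
TB (methods 1·2): 0.53 vs {0.31, 0.44, 0.06, 0.20, 0.08, 0.24} → pass.
TC (methods 1·2): 0.45 vs {0.34, 0.29, 0.06, 0.20, 0.25, 0.47} → fail.
TD (methods 1·2): 0.52 vs {0.21, 0.26, 0.08, 0.24, 0.25, 0.47} → pass.
2 of 4 fail.

2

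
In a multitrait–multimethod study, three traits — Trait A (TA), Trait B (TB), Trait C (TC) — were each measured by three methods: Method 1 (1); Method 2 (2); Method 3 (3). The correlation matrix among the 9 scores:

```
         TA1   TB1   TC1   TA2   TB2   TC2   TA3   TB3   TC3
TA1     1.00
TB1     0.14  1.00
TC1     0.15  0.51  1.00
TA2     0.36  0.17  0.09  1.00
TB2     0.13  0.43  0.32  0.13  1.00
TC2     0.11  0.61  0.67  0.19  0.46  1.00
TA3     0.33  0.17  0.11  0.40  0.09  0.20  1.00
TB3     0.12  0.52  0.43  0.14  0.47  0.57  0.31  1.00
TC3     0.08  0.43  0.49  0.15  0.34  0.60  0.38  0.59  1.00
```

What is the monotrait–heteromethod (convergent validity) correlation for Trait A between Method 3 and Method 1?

0.33

Same trait (TA), different methods: r(TA3, TA1) = 0.33.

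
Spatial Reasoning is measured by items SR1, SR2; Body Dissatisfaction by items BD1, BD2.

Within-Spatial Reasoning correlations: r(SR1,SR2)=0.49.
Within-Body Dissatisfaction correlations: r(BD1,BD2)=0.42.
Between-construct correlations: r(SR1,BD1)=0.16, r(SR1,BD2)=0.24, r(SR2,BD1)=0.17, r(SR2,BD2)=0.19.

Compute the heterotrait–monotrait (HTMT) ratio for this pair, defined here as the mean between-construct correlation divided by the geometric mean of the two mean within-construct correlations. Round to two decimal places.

Mean between = 0.76/4 = 0.1900.
Mean within-SR = 0.49/1 = 0.4900; mean within-BD = 0.42/1 = 0.4200.
Geometric mean = √(0.4900 × 0.4200) = 0.4537.
HTMT = 0.1900 / 0.4537 = 0.42.

0.42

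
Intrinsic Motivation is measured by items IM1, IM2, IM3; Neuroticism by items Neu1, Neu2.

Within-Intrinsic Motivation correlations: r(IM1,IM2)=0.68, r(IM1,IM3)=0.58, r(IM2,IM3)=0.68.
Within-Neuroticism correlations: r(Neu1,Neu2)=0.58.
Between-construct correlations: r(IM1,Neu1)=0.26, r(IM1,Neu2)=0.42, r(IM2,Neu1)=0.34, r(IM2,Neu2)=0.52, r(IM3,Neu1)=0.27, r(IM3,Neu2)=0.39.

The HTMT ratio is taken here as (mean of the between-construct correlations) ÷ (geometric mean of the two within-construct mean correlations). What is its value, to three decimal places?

Mean heterotrait r = 2.20/6 = 0.3667.
Mean within-IM = 1.94/3 = 0.6467; mean within-Neu = 0.58/1 = 0.5800.
Geometric mean = √(0.6467 × 0.5800) = 0.6124.
HTMT = 0.3667 / 0.6124 = 0.599.

0.599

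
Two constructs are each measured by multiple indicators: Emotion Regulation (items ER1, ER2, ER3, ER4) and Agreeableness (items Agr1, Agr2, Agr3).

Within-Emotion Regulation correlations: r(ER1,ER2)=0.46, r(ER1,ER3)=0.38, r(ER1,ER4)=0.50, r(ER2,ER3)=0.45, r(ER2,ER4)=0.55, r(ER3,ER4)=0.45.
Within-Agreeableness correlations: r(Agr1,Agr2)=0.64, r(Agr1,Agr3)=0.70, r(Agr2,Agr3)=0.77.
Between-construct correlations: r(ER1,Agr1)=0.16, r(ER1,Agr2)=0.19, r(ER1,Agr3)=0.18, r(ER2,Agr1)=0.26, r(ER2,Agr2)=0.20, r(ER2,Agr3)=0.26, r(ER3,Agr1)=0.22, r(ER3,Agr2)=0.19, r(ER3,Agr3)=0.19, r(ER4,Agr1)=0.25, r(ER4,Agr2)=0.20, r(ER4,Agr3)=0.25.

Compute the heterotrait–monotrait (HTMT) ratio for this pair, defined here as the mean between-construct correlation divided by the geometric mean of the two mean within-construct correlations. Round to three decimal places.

Mean between = 2.55/12 = 0.2125.
Mean within-ER = 2.79/6 = 0.4650; mean within-Agr = 2.11/3 = 0.7033.
Geometric mean = √(0.4650 × 0.7033) = 0.5719.
HTMT = 0.2125 / 0.5719 = 0.372.

0.372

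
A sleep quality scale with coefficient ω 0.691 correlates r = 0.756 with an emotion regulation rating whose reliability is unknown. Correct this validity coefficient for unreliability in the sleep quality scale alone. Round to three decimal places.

0.909

Single correction: r_c = r_obs / √r_xx = 0.756 / √0.691 = 0.756 / 0.8313 ≈ 0.909.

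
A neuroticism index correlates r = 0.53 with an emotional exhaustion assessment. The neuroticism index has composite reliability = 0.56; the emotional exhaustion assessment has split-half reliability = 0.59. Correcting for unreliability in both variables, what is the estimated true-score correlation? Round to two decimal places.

0.92

r_true = r_obs / √(r_xx · r_yy) = 0.53 / √(0.56 × 0.59) = 0.53 / √0.3304 = 0.53 / 0.5748 ≈ 0.92.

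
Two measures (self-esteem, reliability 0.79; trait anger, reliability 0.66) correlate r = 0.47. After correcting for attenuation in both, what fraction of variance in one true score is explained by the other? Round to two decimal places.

Disattenuated r = 0.47 / √(0.79 × 0.66) = 0.47 / 0.7221 = 0.6509.
Shared true-score variance = 0.6509² = 0.4237 ≈ 0.42.

0.42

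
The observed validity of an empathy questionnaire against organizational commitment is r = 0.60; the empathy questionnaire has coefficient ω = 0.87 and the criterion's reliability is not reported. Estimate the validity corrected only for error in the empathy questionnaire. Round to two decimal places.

0.64

Single correction: r_c = r_obs / √r_xx = 0.60 / √0.87 = 0.60 / 0.9327 ≈ 0.64.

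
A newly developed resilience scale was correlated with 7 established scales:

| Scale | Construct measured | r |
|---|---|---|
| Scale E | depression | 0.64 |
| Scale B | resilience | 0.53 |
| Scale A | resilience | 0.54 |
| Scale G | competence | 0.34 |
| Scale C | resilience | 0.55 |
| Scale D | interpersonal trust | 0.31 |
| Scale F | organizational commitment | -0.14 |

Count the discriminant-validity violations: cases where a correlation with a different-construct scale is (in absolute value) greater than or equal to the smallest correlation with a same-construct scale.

1

Convergent (same construct = resilience): Scale B, Scale A, Scale C.
Smallest convergent = 0.53. Discriminant |r|: 0.64, 0.34, 0.31, 0.14; count ≥ 0.53 → 1.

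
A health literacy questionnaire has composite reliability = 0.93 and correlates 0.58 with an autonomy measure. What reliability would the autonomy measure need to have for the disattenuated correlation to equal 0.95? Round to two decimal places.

r_true = r_obs / √(r_xx · r_yy) ⇒ 0.95 = 0.58 / √(0.93 · r_yy).
√(0.93 · r_yy) = 0.58 / 0.95 = 0.6105; 0.93 · r_yy = 0.3727; r_yy = 0.3727 / 0.93 ≈ 0.40.

0.40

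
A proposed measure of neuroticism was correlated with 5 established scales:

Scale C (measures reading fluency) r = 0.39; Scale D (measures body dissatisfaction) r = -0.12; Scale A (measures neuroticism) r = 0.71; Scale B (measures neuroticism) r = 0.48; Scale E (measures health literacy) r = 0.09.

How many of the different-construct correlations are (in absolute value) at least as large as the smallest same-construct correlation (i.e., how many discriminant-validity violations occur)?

Convergent (same construct = neuroticism): Scale A, Scale B.
Smallest convergent = 0.48. Discriminant |r|: 0.39, 0.12, 0.09; count ≥ 0.48 → 0.

0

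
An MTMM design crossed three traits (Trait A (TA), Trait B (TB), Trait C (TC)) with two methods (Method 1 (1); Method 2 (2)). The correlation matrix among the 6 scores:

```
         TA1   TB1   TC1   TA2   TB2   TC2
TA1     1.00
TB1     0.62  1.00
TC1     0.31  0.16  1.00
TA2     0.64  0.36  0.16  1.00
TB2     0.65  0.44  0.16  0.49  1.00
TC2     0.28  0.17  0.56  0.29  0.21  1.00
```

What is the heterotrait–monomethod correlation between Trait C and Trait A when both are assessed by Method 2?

0.29

Different traits, same method: r(TC2, TA2) = 0.29.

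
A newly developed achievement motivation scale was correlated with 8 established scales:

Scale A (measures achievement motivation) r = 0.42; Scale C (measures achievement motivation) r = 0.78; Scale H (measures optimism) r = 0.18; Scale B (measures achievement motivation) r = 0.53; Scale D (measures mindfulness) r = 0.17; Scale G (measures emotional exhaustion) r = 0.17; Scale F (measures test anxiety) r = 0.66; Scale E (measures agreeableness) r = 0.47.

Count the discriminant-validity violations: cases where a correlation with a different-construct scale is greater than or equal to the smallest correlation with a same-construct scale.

2

Convergent (same construct = achievement motivation): Scale A, Scale C, Scale B.
Smallest convergent = 0.42. Discriminant values: 0.18, 0.17, 0.17, 0.66, 0.47; count ≥ 0.42 → 2.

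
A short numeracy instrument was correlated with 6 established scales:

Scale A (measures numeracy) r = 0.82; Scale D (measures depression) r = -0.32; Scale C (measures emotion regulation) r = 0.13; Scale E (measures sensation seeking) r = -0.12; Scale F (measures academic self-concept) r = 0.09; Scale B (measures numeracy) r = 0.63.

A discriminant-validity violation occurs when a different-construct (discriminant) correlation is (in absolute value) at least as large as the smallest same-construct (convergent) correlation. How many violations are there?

0

Convergent (same construct = numeracy): Scale A, Scale B.
Smallest convergent = 0.63. Discriminant |r|: 0.32, 0.13, 0.12, 0.09; count ≥ 0.63 → 0.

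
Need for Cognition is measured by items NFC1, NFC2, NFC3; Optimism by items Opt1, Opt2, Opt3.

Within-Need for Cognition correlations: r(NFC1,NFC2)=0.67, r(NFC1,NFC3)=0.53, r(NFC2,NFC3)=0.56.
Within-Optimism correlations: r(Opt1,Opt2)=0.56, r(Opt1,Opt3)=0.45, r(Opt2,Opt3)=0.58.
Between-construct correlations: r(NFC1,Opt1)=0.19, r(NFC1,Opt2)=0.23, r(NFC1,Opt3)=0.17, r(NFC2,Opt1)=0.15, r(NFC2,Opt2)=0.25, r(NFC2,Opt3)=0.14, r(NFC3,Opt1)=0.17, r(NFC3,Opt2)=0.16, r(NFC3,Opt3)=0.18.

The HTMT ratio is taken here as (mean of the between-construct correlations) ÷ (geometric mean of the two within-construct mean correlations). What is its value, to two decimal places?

Mean between = 1.64/9 = 0.1822.
Mean within-NFC = 1.76/3 = 0.5867; mean within-Opt = 1.59/3 = 0.5300.
Geometric mean = √(0.5867 × 0.5300) = 0.5576.
HTMT = 0.1822 / 0.5576 = 0.33.

0.33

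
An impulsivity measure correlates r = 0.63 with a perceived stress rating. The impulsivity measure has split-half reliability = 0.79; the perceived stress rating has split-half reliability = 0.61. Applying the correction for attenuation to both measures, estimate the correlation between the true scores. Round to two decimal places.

r_true = r_obs / √(r_xx · r_yy) = 0.63 / √(0.79 × 0.61) = 0.63 / √0.4819 = 0.63 / 0.6942 ≈ 0.91.

0.91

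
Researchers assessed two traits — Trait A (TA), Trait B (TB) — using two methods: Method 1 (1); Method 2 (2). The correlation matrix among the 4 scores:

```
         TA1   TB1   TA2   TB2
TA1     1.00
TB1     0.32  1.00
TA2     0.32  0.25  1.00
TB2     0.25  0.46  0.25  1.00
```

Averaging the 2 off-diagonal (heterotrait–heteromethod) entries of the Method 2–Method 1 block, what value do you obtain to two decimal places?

0.25

HTHM values (method 2 × method 1): 0.25, 0.25; mean = 0.50/2 = 0.25.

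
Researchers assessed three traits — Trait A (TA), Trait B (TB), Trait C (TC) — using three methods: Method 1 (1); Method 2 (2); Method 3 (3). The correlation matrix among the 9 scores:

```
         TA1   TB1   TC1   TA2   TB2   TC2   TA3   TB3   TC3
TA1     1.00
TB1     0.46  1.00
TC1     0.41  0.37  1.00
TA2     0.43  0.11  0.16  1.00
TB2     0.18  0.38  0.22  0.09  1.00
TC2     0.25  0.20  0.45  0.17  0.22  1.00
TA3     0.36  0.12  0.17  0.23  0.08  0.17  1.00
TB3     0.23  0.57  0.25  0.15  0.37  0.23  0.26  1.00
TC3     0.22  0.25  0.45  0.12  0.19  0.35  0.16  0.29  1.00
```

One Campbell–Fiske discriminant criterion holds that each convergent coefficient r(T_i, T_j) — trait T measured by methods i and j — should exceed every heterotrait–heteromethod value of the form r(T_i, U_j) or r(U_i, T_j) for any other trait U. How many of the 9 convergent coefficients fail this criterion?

0

Convergent coefficients and their comparison sets:
TA (methods 1·2): 0.43 vs {0.18, 0.11, 0.25, 0.16} → pass.
TA (methods 1·3): 0.36 vs {0.23, 0.12, 0.22, 0.17} → pass.
TA (methods 2·3): 0.23 vs {0.15, 0.08, 0.12, 0.17} → pass.
TB (methods 1·2): 0.38 vs {0.11, 0.18, 0.20, 0.22} → pass.
TB (methods 1·3): 0.57 vs {0.12, 0.23, 0.25, 0.25} → pass.
TB (methods 2·3): 0.37 vs {0.08, 0.15, 0.19, 0.23} → pass.
TC (methods 1·2): 0.45 vs {0.16, 0.25, 0.22, 0.20} → pass.
TC (methods 1·3): 0.45 vs {0.17, 0.22, 0.25, 0.25} → pass.
TC (methods 2·3): 0.35 vs {0.17, 0.12, 0.23, 0.19} → pass.
0 of 9 fail.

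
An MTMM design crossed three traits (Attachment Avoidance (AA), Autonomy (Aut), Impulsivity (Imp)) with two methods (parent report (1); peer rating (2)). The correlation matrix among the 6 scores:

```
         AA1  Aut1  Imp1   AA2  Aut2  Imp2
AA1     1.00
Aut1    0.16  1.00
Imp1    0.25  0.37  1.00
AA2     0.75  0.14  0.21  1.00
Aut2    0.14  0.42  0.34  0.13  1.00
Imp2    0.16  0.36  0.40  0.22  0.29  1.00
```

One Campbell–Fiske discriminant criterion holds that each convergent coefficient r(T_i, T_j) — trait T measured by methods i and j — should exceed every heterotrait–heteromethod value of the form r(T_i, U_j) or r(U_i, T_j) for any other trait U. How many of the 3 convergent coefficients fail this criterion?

Convergent coefficients and their comparison sets:
AA (methods 1·2): 0.75 vs {0.14, 0.14, 0.16, 0.21} → pass.
Aut (methods 1·2): 0.42 vs {0.14, 0.14, 0.36, 0.34} → pass.
Imp (methods 1·2): 0.40 vs {0.21, 0.16, 0.34, 0.36} → pass.
0 of 3 fail.

0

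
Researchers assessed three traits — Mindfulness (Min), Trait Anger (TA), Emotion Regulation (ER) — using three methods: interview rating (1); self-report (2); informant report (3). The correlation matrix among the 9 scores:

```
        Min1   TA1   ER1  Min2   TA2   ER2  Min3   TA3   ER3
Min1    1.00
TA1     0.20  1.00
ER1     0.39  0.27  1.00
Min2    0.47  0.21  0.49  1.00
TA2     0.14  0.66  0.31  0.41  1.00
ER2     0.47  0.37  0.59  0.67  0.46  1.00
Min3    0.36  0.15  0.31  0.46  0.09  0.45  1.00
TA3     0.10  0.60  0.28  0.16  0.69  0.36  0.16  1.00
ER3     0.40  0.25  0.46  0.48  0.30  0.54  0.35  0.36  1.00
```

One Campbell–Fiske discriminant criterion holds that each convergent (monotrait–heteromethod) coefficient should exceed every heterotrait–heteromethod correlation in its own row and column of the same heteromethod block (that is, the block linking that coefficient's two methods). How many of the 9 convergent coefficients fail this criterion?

Checking each validity diagonal entry against its comparison values:
Min (methods 1·2): 0.47 vs {0.14, 0.21, 0.47, 0.49} → fail.
Min (methods 1·3): 0.36 vs {0.10, 0.15, 0.40, 0.31} → fail.
Min (methods 2·3): 0.46 vs {0.16, 0.09, 0.48, 0.45} → fail.
TA (methods 1·2): 0.66 vs {0.21, 0.14, 0.37, 0.31} → pass.
TA (methods 1·3): 0.60 vs {0.15, 0.10, 0.25, 0.28} → pass.
TA (methods 2·3): 0.69 vs {0.09, 0.16, 0.30, 0.36} → pass.
ER (methods 1·2): 0.59 vs {0.49, 0.47, 0.31, 0.37} → pass.
ER (methods 1·3): 0.46 vs {0.31, 0.40, 0.28, 0.25} → pass.
ER (methods 2·3): 0.54 vs {0.45, 0.48, 0.36, 0.30} → pass.
3 of 9 fail.

3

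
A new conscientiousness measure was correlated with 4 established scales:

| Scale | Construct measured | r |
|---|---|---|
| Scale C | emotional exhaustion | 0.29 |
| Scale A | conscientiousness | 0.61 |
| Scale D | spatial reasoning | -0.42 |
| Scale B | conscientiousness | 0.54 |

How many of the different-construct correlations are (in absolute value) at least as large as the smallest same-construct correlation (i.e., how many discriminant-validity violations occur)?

0

Convergent (same construct = conscientiousness): Scale A, Scale B.
Smallest convergent = 0.54. Discriminant |r|: 0.29, 0.42; count ≥ 0.54 → 0.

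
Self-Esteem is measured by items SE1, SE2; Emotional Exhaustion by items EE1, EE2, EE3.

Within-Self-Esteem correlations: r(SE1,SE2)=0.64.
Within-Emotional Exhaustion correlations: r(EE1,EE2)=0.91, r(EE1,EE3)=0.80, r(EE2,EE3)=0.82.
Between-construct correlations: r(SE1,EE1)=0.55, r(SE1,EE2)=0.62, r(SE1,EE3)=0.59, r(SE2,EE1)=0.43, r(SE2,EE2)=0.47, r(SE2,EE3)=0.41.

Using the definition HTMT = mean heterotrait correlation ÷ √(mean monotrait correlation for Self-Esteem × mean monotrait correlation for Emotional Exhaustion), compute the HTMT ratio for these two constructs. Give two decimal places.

0.70

Mean heterotrait r = 3.07/6 = 0.5117.
Mean within-SE = 0.64/1 = 0.6400; mean within-EE = 2.53/3 = 0.8433.
Geometric mean = √(0.6400 × 0.8433) = 0.7347.
HTMT = 0.5117 / 0.7347 = 0.70.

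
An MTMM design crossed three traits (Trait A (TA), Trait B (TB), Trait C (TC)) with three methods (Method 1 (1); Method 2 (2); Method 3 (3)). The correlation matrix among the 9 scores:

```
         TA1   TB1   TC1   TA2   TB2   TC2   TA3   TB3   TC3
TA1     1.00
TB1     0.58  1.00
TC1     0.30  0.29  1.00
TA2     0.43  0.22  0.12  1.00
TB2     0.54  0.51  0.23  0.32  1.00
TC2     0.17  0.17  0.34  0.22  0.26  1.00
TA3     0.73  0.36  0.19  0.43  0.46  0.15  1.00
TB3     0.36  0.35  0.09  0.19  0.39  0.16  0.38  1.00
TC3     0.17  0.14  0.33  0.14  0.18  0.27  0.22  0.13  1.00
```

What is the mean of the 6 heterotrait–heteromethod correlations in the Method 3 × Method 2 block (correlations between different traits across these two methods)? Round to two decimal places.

0.21

HTHM values (method 3 × method 2): 0.46, 0.15, 0.19, 0.16, 0.14, 0.18; mean = 1.28/6 = 0.21.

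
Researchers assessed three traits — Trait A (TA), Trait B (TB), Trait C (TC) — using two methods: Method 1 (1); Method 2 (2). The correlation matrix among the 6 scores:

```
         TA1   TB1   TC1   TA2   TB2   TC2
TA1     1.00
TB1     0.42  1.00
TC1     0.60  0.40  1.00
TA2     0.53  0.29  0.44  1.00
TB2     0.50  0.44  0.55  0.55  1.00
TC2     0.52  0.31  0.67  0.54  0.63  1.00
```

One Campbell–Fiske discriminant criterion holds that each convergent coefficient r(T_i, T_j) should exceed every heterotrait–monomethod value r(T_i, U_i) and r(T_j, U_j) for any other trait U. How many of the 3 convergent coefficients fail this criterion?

Checking each validity diagonal entry against its comparison values:
TA (methods 1·2): 0.53 vs {0.42, 0.55, 0.60, 0.54} → fail.
TB (methods 1·2): 0.44 vs {0.42, 0.55, 0.40, 0.63} → fail.
TC (methods 1·2): 0.67 vs {0.60, 0.54, 0.40, 0.63} → pass.
2 of 3 fail.

2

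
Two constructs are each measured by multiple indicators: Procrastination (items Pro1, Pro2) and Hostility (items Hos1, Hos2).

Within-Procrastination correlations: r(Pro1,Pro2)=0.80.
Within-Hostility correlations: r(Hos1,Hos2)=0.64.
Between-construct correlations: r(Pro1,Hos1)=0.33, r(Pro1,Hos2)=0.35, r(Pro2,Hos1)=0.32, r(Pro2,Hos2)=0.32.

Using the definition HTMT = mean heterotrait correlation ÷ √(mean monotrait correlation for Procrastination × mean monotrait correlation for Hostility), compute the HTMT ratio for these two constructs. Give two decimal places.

Mean heterotrait r = 1.32/4 = 0.3300.
Mean within-Pro = 0.80/1 = 0.8000; mean within-Hos = 0.64/1 = 0.6400.
Geometric mean = √(0.8000 × 0.6400) = 0.7155.
HTMT = 0.3300 / 0.7155 = 0.46.

0.46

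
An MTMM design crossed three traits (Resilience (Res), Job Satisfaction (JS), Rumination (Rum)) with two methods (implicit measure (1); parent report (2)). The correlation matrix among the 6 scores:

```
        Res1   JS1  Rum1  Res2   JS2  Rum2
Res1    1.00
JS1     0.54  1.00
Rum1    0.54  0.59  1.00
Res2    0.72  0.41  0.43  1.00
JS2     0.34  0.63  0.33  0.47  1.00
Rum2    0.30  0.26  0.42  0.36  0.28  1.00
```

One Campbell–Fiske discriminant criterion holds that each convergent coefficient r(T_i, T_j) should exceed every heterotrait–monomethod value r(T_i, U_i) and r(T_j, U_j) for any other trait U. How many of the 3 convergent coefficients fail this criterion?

Convergent coefficients and their comparison sets:
Res (methods 1·2): 0.72 vs {0.54, 0.47, 0.54, 0.36} → pass.
JS (methods 1·2): 0.63 vs {0.54, 0.47, 0.59, 0.28} → pass.
Rum (methods 1·2): 0.42 vs {0.54, 0.36, 0.59, 0.28} → fail.
1 of 3 fail.

1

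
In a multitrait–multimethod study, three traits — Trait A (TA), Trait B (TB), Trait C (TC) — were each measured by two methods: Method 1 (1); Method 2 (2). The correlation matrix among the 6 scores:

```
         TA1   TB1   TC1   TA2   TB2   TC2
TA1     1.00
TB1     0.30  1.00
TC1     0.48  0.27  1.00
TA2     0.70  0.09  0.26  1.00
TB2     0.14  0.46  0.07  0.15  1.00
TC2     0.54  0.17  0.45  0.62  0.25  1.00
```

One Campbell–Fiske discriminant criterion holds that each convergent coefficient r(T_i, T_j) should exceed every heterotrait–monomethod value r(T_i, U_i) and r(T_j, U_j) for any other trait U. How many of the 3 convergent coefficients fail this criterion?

Each convergent coefficient versus the relevant comparison correlations:
TA (methods 1·2): 0.70 vs {0.30, 0.15, 0.48, 0.62} → pass.
TB (methods 1·2): 0.46 vs {0.30, 0.15, 0.27, 0.25} → pass.
TC (methods 1·2): 0.45 vs {0.48, 0.62, 0.27, 0.25} → fail.
1 of 3 fail.

1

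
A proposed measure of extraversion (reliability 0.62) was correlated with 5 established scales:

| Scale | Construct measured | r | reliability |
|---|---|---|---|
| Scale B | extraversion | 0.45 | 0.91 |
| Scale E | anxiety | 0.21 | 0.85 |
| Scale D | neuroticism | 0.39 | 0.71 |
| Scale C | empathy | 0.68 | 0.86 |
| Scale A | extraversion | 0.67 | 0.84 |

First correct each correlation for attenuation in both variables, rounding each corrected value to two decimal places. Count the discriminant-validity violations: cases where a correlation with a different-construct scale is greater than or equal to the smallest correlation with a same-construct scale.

1

Disattenuated r (r / √(r_scale · r_new)):
  Scale B (conv): 0.45 / √(0.91·0.62) = 0.60
  Scale E (disc): 0.21 / √(0.85·0.62) = 0.29
  Scale D (disc): 0.39 / √(0.71·0.62) = 0.59
  Scale C (disc): 0.68 / √(0.86·0.62) = 0.93
  Scale A (conv): 0.67 / √(0.84·0.62) = 0.93
Smallest convergent = 0.60. Discriminant values: 0.29, 0.59, 0.93; count ≥ 0.60 → 1.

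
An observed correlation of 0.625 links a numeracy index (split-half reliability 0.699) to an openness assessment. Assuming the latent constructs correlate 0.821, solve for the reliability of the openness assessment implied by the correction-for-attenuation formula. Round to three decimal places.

0.829

r_true = r_obs / √(r_xx · r_yy) ⇒ 0.821 = 0.625 / √(0.699 · r_yy).
√(0.699 · r_yy) = 0.625 / 0.821 = 0.7613; 0.699 · r_yy = 0.5796; r_yy = 0.5796 / 0.699 ≈ 0.829.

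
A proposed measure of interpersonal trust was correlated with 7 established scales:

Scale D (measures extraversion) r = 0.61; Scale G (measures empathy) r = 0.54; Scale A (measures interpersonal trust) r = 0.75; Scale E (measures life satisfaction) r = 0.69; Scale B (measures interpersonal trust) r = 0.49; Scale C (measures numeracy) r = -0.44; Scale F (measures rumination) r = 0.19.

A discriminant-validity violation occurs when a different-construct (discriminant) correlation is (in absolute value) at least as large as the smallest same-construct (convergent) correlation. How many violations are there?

Convergent (same construct = interpersonal trust): Scale A, Scale B.
Smallest convergent = 0.49. Discriminant |r|: 0.61, 0.54, 0.69, 0.44, 0.19; count ≥ 0.49 → 3.

3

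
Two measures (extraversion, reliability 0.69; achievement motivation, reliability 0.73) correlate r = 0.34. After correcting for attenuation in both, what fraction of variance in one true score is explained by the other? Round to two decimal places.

Disattenuated r = 0.34 / √(0.69 × 0.73) = 0.34 / 0.7097 = 0.4791.
Shared true-score variance = 0.4791² = 0.2295 ≈ 0.23.

0.23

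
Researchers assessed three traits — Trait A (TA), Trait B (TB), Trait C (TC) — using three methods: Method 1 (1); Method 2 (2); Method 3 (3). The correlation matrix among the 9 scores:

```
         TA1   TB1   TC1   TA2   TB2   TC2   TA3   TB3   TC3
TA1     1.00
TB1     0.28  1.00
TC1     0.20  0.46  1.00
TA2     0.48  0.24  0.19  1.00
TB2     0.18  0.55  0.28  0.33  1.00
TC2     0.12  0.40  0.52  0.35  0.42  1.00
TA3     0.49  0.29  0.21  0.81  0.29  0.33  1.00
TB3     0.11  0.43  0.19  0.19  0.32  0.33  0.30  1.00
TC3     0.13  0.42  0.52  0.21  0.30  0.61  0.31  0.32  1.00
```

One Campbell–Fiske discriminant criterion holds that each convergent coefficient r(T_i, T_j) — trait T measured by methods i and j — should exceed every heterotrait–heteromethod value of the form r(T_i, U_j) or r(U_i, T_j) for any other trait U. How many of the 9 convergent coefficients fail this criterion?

1

Each convergent coefficient versus the relevant comparison correlations:
TA (methods 1·2): 0.48 vs {0.18, 0.24, 0.12, 0.19} → pass.
TA (methods 1·3): 0.49 vs {0.11, 0.29, 0.13, 0.21} → pass.
TA (methods 2·3): 0.81 vs {0.19, 0.29, 0.21, 0.33} → pass.
TB (methods 1·2): 0.55 vs {0.24, 0.18, 0.40, 0.28} → pass.
TB (methods 1·3): 0.43 vs {0.29, 0.11, 0.42, 0.19} → pass.
TB (methods 2·3): 0.32 vs {0.29, 0.19, 0.30, 0.33} → fail.
TC (methods 1·2): 0.52 vs {0.19, 0.12, 0.28, 0.40} → pass.
TC (methods 1·3): 0.52 vs {0.21, 0.13, 0.19, 0.42} → pass.
TC (methods 2·3): 0.61 vs {0.33, 0.21, 0.33, 0.30} → pass.
1 of 9 fail.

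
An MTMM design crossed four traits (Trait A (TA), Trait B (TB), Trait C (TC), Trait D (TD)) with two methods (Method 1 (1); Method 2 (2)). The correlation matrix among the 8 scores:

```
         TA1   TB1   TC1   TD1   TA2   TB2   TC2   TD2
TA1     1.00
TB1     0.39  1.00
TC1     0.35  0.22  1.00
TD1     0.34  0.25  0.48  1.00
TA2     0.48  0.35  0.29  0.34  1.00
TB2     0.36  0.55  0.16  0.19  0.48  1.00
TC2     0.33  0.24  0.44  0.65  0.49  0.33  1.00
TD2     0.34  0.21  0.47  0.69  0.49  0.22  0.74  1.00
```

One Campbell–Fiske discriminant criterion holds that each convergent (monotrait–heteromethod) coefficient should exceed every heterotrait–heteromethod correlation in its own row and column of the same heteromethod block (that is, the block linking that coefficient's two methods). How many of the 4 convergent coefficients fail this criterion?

Convergent coefficients and their comparison sets:
TA (methods 1·2): 0.48 vs {0.36, 0.35, 0.33, 0.29, 0.34, 0.34} → pass.
TB (methods 1·2): 0.55 vs {0.35, 0.36, 0.24, 0.16, 0.21, 0.19} → pass.
TC (methods 1·2): 0.44 vs {0.29, 0.33, 0.16, 0.24, 0.47, 0.65} → fail.
TD (methods 1·2): 0.69 vs {0.34, 0.34, 0.19, 0.21, 0.65, 0.47} → pass.
1 of 4 fail.

1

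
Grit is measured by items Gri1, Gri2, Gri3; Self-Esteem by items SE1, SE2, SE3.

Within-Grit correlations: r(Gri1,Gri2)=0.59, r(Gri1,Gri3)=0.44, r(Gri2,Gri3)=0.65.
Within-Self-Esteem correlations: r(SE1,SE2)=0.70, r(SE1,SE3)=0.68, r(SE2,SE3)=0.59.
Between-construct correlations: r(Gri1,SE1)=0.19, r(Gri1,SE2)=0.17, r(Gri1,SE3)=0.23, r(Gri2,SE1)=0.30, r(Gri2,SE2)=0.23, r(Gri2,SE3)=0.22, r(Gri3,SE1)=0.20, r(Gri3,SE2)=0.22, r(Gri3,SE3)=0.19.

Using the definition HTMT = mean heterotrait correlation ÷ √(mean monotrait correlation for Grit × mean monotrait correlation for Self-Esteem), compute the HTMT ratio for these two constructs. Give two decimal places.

0.36

Mean heterotrait r = 1.95/9 = 0.2167.
Mean within-Gri = 1.68/3 = 0.5600; mean within-SE = 1.97/3 = 0.6567.
Geometric mean = √(0.5600 × 0.6567) = 0.6064.
HTMT = 0.2167 / 0.6064 = 0.36.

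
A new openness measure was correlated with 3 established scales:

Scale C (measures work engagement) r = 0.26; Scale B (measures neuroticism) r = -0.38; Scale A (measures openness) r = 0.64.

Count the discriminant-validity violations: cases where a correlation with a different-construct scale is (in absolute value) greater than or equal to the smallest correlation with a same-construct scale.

Convergent (same construct = openness): Scale A.
Smallest convergent = 0.64. Discriminant |r|: 0.26, 0.38; count ≥ 0.64 → 0.

0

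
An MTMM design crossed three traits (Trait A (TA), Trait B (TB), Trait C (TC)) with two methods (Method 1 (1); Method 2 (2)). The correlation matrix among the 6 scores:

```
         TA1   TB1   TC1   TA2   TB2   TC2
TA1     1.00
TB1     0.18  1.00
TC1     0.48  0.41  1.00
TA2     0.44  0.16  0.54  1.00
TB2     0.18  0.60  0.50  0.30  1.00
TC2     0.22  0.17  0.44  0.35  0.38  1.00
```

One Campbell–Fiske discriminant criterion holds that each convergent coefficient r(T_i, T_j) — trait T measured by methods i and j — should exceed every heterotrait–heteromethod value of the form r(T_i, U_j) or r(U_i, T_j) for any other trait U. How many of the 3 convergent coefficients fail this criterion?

2

Convergent coefficients and their comparison sets:
TA (methods 1·2): 0.44 vs {0.18, 0.16, 0.22, 0.54} → fail.
TB (methods 1·2): 0.60 vs {0.16, 0.18, 0.17, 0.50} → pass.
TC (methods 1·2): 0.44 vs {0.54, 0.22, 0.50, 0.17} → fail.
2 of 3 fail.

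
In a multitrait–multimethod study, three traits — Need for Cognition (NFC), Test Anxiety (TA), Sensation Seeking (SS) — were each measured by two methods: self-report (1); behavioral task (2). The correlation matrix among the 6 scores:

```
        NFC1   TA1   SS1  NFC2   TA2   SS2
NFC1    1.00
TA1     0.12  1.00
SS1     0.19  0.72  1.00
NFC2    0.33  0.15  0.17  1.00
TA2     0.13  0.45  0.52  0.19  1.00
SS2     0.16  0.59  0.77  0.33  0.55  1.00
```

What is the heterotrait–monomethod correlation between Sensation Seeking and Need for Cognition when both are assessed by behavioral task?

0.33

Different traits, same method: r(SS2, NFC2) = 0.33.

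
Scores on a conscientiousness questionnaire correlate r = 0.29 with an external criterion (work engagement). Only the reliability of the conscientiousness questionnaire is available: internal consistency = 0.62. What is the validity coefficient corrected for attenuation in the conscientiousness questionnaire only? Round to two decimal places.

0.37

Single correction: r_c = r_obs / √r_xx = 0.29 / √0.62 = 0.29 / 0.7874 ≈ 0.37.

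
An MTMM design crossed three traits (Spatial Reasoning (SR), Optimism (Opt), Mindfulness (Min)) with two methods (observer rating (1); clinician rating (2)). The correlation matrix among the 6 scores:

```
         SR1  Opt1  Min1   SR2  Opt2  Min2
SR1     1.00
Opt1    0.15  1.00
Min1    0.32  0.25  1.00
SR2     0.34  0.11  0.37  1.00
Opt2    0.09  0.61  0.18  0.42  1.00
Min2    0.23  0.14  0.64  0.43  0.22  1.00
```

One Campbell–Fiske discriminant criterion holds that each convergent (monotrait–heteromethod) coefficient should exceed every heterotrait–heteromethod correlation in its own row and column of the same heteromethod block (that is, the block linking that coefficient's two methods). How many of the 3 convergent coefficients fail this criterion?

1

Checking each validity diagonal entry against its comparison values:
SR (methods 1·2): 0.34 vs {0.09, 0.11, 0.23, 0.37} → fail.
Opt (methods 1·2): 0.61 vs {0.11, 0.09, 0.14, 0.18} → pass.
Min (methods 1·2): 0.64 vs {0.37, 0.23, 0.18, 0.14} → pass.
1 of 3 fail.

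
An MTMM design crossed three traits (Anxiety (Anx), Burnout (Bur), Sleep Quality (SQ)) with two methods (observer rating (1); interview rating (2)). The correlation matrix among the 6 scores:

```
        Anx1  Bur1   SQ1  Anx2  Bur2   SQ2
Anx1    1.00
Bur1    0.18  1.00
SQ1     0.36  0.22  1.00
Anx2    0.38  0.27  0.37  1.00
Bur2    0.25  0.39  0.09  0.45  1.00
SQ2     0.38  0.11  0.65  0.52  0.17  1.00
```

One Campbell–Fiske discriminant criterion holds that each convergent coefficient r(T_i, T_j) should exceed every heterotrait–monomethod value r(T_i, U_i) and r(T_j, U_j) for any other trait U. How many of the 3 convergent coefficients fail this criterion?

Checking each validity diagonal entry against its comparison values:
Anx (methods 1·2): 0.38 vs {0.18, 0.45, 0.36, 0.52} → fail.
Bur (methods 1·2): 0.39 vs {0.18, 0.45, 0.22, 0.17} → fail.
SQ (methods 1·2): 0.65 vs {0.36, 0.52, 0.22, 0.17} → pass.
2 of 3 fail.

2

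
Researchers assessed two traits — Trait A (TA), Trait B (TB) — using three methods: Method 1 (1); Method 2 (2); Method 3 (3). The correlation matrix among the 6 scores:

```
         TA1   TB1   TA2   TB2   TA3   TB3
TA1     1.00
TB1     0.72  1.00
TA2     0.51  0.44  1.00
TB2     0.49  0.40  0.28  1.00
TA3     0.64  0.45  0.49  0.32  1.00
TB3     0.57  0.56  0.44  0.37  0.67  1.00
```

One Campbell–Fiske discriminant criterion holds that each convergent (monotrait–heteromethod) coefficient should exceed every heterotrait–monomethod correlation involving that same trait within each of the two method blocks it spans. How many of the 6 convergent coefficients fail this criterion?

6

Each convergent coefficient versus the relevant comparison correlations:
TA (methods 1·2): 0.51 vs {0.72, 0.28} → fail.
TA (methods 1·3): 0.64 vs {0.72, 0.67} → fail.
TA (methods 2·3): 0.49 vs {0.28, 0.67} → fail.
TB (methods 1·2): 0.40 vs {0.72, 0.28} → fail.
TB (methods 1·3): 0.56 vs {0.72, 0.67} → fail.
TB (methods 2·3): 0.37 vs {0.28, 0.67} → fail.
6 of 6 fail.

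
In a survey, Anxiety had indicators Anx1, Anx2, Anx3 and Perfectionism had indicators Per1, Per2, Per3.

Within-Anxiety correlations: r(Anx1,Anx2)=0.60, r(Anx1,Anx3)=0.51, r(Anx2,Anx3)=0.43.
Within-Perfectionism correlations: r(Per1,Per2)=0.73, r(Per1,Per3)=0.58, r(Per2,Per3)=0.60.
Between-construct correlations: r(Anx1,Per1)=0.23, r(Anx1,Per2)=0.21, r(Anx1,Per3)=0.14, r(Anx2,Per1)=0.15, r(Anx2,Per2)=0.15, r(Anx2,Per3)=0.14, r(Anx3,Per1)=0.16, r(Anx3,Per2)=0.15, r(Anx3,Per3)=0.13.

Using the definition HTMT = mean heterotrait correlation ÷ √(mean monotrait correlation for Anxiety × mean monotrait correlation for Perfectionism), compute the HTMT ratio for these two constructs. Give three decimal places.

0.284

Mean heterotrait r = 1.46/9 = 0.1622.
Mean within-Anx = 1.54/3 = 0.5133; mean within-Per = 1.91/3 = 0.6367.
Geometric mean = √(0.5133 × 0.6367) = 0.5717.
HTMT = 0.1622 / 0.5717 = 0.284.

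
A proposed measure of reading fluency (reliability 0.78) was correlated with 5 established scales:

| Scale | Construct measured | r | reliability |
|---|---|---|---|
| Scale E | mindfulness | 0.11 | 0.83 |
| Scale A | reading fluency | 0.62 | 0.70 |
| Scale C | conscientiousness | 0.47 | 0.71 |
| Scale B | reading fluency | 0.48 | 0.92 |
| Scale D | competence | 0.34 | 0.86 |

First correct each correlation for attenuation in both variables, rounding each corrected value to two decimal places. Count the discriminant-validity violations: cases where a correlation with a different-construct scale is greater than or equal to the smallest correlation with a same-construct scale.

1

Disattenuated r (r / √(r_scale · r_new)):
  Scale E (disc): 0.11 / √(0.83·0.78) = 0.14
  Scale A (conv): 0.62 / √(0.70·0.78) = 0.84
  Scale C (disc): 0.47 / √(0.71·0.78) = 0.63
  Scale B (conv): 0.48 / √(0.92·0.78) = 0.57
  Scale D (disc): 0.34 / √(0.86·0.78) = 0.42
Smallest convergent = 0.57. Discriminant values: 0.14, 0.63, 0.42; count ≥ 0.57 → 1.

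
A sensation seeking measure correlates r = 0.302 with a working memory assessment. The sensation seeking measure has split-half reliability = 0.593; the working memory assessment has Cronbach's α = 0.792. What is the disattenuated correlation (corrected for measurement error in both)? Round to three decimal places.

r_true = r_obs / √(r_xx · r_yy) = 0.302 / √(0.593 × 0.792) = 0.302 / √0.469656 = 0.302 / 0.6853 ≈ 0.441.

0.441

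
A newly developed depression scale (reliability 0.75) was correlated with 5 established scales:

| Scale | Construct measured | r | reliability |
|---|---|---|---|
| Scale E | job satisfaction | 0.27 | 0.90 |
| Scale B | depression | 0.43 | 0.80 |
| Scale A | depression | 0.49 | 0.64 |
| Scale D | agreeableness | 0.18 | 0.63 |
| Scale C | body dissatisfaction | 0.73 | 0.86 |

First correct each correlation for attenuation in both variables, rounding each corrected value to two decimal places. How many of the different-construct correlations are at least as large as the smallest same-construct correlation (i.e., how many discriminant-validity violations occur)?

Disattenuated r (r / √(r_scale · r_new)):
  Scale E (disc): 0.27 / √(0.90·0.75) = 0.33
  Scale B (conv): 0.43 / √(0.80·0.75) = 0.56
  Scale A (conv): 0.49 / √(0.64·0.75) = 0.71
  Scale D (disc): 0.18 / √(0.63·0.75) = 0.26
  Scale C (disc): 0.73 / √(0.86·0.75) = 0.91
Smallest convergent = 0.56. Discriminant values: 0.33, 0.26, 0.91; count ≥ 0.56 → 1.

1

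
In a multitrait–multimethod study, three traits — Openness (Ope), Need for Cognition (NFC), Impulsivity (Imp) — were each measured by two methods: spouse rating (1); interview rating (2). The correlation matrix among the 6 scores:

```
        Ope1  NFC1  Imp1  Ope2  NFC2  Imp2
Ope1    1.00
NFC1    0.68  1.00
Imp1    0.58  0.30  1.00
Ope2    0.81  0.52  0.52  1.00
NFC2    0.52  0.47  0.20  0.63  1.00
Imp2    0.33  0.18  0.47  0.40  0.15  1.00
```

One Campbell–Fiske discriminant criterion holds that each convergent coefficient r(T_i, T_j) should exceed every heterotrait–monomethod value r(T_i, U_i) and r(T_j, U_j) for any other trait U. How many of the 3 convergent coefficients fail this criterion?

2

Checking each validity diagonal entry against its comparison values:
Ope (methods 1·2): 0.81 vs {0.68, 0.63, 0.58, 0.40} → pass.
NFC (methods 1·2): 0.47 vs {0.68, 0.63, 0.30, 0.15} → fail.
Imp (methods 1·2): 0.47 vs {0.58, 0.40, 0.30, 0.15} → fail.
2 of 3 fail.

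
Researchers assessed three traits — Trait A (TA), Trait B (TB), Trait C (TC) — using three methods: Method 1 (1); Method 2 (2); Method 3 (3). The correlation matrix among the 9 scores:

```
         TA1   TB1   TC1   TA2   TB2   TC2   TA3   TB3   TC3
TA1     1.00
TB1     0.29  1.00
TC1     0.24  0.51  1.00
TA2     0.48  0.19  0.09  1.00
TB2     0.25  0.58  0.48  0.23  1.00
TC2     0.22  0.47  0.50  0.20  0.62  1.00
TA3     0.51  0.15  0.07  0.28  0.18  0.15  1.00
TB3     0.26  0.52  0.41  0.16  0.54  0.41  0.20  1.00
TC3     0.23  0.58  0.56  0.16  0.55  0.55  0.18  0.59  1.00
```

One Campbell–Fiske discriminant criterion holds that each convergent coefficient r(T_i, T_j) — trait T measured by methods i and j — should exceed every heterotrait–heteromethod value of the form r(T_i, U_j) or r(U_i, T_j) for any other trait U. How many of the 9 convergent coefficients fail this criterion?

4

Each convergent coefficient versus the relevant comparison correlations:
TA (methods 1·2): 0.48 vs {0.25, 0.19, 0.22, 0.09} → pass.
TA (methods 1·3): 0.51 vs {0.26, 0.15, 0.23, 0.07} → pass.
TA (methods 2·3): 0.28 vs {0.16, 0.18, 0.16, 0.15} → pass.
TB (methods 1·2): 0.58 vs {0.19, 0.25, 0.47, 0.48} → pass.
TB (methods 1·3): 0.52 vs {0.15, 0.26, 0.58, 0.41} → fail.
TB (methods 2·3): 0.54 vs {0.18, 0.16, 0.55, 0.41} → fail.
TC (methods 1·2): 0.50 vs {0.09, 0.22, 0.48, 0.47} → pass.
TC (methods 1·3): 0.56 vs {0.07, 0.23, 0.41, 0.58} → fail.
TC (methods 2·3): 0.55 vs {0.15, 0.16, 0.41, 0.55} → fail.
4 of 9 fail.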